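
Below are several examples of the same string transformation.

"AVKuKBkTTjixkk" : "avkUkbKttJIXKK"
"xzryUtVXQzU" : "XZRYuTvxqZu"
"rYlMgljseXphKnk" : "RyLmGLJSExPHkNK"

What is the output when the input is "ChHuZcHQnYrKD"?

Each output is the input with this applied: flip the case of every letter.
So "ChHuZcHQnYrKD" becomes "cHhUzChqNyRkd".

cHhUzChqNyRkd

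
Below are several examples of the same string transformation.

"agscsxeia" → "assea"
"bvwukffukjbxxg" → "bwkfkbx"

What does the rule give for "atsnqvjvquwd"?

What's happening: keep every other character starting from the first (positions 1st, 3rd, 5th, ...).
Doing the same to "atsnqvjvquwd": "asqjqw".

asqjqw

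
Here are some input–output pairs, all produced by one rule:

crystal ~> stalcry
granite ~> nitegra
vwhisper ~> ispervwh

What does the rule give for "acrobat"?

In each case the input is transformed by: move the first 3 characters to the end (rotate left by 3).
For "acrobat" the result is "obatacr".

obatacr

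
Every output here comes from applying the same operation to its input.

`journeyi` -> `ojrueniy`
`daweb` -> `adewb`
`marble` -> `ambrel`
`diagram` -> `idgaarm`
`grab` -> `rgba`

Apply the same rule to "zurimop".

uziromp

Each output is the input with this applied: swap each adjacent pair of characters (1↔2, 3↔4, ...).
On "zurimop" that produces "uziromp".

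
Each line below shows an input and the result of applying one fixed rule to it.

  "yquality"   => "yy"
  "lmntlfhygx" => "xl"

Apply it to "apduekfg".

Rule — move the last character to the front, then keep only the first 2 characters.
For "apduekfg", step one produces "gapduekf"; step two turns that into "ga".
(Check on "lmntlfhygx": → "xlmntlfhyg" → "xl" ✓)

ga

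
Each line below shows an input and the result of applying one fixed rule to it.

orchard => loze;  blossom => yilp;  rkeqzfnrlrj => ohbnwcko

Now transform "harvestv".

In each case the input is transformed by: shift every letter 3 places backward in the alphabet (wrapping around), then delete the last 3 characters.
On "harvestv" that produces "exosb".

exosb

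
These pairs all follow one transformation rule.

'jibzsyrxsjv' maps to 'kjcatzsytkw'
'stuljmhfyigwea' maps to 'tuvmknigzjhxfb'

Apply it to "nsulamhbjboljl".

Each output is the input with this applied: shift every letter 1 place forward in the alphabet (wrapping around).
Doing the same to "nsulamhbjboljl": "otvmbnickcpmkm".

otvmbnickcpmkm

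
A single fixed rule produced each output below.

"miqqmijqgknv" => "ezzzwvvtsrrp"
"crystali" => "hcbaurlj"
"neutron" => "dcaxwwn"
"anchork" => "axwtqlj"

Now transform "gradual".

daupmjj

The pattern: sort the characters into reverse alphabetical order, then shift every letter 9 places forward in the alphabet (wrapping around).
Applying both steps to "gradual": "urlgdaa", then "daupmjj".
(Check on "neutron": → "utronne" → "dcaxwwn" ✓)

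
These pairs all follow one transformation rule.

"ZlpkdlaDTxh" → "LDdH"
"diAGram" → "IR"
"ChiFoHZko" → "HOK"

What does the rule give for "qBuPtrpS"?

bTs

The pattern: flip the case of every letter, then keep one character in every 3, starting at position 2 (positions 2nd, 5th, 8th, ...).
Starting from "qBuPtrpS": after the first operation, "QbUpTRPs"; after the second, "bTs".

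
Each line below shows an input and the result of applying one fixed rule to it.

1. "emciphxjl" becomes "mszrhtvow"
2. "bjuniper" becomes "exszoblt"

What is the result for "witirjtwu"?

The pattern: move the first 2 characters to the end (rotate left by 2), then shift every letter 10 places forward in the alphabet (wrapping around).
Working it through for "witirjtwu": intermediate "tirjtwuwi", final "dsbtdgegs".
(Check on "bjuniper": → "uniperbj" → "exszoblt" ✓)

dsbtdgegs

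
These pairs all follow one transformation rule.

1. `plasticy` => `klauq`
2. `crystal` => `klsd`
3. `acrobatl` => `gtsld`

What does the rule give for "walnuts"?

fmlk

The rule is to delete the first 3 characters, then shift every letter 8 places backward in the alphabet (wrapping around).
Starting from "walnuts": after the first operation, "nuts"; after the second, "fmlk".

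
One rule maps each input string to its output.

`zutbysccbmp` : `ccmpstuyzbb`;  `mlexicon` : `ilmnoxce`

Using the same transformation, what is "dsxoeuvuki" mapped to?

The transformation: sort the characters into alphabetical order, then move the first 2 characters to the end (rotate left by 2).
Starting from "dsxoeuvuki": after the first operation, "deikosuuvx"; after the second, "ikosuuvxde".

ikosuuvxde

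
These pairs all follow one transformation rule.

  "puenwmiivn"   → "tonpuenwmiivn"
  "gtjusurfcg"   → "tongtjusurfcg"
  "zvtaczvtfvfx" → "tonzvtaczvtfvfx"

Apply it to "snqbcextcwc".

tonsnqbcextcwc

The transformation: prepend "ton".
Applying that to "snqbcextcwc" gives "tonsnqbcextcwc".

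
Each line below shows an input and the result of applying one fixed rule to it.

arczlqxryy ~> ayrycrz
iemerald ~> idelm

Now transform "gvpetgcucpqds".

gsvdpqeptc

Looking at the pairs, the operation is to take characters alternately from the front and the back (1st, last, 2nd, 2nd-last, ...), then delete the last 3 characters.
"gvpetgcucpqds" → "gsvdpqeptcguc" → "gsvdpqeptc".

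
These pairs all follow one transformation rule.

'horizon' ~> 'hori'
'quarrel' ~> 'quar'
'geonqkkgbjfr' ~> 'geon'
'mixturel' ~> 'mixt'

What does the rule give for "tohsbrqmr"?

Each output is the input with this applied: keep only the first 4 characters.
Applying that to "tohsbrqmr" gives "tohs".

tohs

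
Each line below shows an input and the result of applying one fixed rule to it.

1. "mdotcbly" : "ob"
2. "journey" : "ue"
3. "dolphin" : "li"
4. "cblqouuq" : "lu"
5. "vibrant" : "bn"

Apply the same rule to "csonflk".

The transformation: keep one character in every 3, starting at position 3 (positions 3rd, 6th, 9th, ...).
For "csonflk" the result is "ol".

ol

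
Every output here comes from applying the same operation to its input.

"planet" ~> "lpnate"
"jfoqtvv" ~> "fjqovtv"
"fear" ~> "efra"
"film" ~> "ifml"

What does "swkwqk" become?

In each case the input is transformed by: swap each adjacent pair of characters (1↔2, 3↔4, ...).
So "swkwqk" becomes "wswkkq".

wswkkq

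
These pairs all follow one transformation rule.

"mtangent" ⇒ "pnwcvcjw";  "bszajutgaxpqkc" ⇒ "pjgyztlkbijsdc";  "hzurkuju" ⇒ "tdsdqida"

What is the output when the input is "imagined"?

rwnmrvjp

In each case the input is transformed by: shift every letter 9 places forward in the alphabet (wrapping around), then swap the front and back halves of the string.
Applying both steps to "imagined": "rvjprwnm", then "rwnmrvjp".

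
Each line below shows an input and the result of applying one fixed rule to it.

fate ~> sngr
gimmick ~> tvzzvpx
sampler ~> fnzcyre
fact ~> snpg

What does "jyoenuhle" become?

wlbrahuyr

Rule — shift every letter 13 places forward in the alphabet (wrapping around) — i.e. ROT13.
Doing the same to "jyoenuhle": "wlbrahuyr".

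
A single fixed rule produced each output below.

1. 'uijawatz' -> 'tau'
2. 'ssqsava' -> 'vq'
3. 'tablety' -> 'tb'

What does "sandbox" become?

on

What's happening: reverse the string, then keep one character in every 3, starting at position 2 (positions 2nd, 5th, 8th, ...).
"sandbox" → "on".
(Check on "ssqsava": → "avasqss" → "vq" ✓)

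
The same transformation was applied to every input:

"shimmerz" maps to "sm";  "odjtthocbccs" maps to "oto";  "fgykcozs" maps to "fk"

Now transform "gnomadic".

Rule — keep one character in every 3, starting at position 1 (positions 1st, 4th, 7th, ...), then delete the last character.
"gnomadic" → "gmi" → "gm".

gm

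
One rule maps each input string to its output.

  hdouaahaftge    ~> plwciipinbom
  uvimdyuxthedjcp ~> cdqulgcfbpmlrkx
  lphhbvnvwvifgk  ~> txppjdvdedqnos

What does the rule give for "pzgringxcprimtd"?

xhozqvofkxzqubl

In each case the input is transformed by: shift every letter 8 places forward in the alphabet (wrapping around).
Doing the same to "pzgringxcprimtd": "xhozqvofkxzqubl".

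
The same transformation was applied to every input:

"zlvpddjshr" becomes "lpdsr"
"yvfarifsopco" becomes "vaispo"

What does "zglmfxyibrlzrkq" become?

gmxirzk

The rule is to keep every other character starting from the second (positions 2nd, 4th, 6th, ...).
"zglmfxyibrlzrkq" → "gmxirzk".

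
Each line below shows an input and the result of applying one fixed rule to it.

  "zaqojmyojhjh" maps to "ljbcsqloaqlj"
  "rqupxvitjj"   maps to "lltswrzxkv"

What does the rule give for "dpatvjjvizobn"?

Looking at the pairs, the operation is to move the last 2 characters to the front (rotate right by 2), then shift every letter 2 places forward in the alphabet (wrapping around).
Doing the same to "dpatvjjvizobn": "dpfrcvxllxkbq".

dpfrcvxllxkbq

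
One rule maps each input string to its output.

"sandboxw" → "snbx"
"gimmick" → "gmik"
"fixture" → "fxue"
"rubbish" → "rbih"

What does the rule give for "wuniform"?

In each case the input is transformed by: keep every other character starting from the first (positions 1st, 3rd, 5th, ...).
So "wuniform" becomes "wnfr".

wnfr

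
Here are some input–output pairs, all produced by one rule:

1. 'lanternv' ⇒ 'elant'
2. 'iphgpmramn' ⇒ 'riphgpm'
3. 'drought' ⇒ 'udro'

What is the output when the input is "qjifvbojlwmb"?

lqjifvboj

Looking at the pairs, the operation is to delete the last 3 characters, then move the last character to the front.
For "qjifvbojlwmb", step one produces "qjifvbojl"; step two turns that into "lqjifvboj".
(Check on "lanternv": → "lante" → "elant" ✓)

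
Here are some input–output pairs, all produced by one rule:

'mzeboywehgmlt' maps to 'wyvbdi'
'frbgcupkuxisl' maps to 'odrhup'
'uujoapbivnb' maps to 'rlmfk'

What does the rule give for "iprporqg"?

mmod

Each output is the input with this applied: keep every other character starting from the second (positions 2nd, 4th, 6th, ...), then shift every letter 3 places backward in the alphabet (wrapping around).
"iprporqg" → "mmod".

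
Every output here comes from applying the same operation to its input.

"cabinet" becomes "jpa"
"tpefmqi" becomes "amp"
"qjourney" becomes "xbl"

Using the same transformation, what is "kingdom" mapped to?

The pattern: shift every letter 7 places forward in the alphabet (wrapping around), then keep one character in every 3, starting at position 1 (positions 1st, 4th, 7th, ...).
Working it through for "kingdom": intermediate "rpunkvt", final "rnt".
(Check on "tpefmqi": → "awlmtxp" → "amp" ✓)

rnt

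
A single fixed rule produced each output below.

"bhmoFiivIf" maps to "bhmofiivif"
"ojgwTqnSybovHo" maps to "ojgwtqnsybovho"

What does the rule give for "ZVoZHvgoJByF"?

The transformation: convert every letter to lowercase.
For "ZVoZHvgoJByF" the result is "zvozhvgojbyf".

zvozhvgojbyf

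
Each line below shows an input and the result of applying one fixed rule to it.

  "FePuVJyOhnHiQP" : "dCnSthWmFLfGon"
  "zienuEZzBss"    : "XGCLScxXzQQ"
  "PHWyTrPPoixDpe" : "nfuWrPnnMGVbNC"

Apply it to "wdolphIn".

UBMJNFgL

The rule is to shift every letter 2 places backward in the alphabet (wrapping around), then flip the case of every letter.
On "wdolphIn": the first step gives "ubmjnfGl", and the second then gives "UBMJNFgL".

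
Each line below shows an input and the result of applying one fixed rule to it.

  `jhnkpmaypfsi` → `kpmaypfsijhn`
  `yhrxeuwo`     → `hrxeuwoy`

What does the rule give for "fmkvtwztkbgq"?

vtwztkbgqfmk

In each case the input is transformed by: move the last 3 characters to the front (rotate right by 3), then swap the front and back halves of the string.
Working it through for "fmkvtwztkbgq": intermediate "bgqfmkvtwztk", final "vtwztkbgqfmk".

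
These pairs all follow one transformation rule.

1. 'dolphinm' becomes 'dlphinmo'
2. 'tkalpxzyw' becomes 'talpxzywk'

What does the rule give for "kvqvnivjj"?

Looking at the pairs, the operation is to move the first character to the end, then swap the first and last characters.
Doing the same to "kvqvnivjj": "kqvnivjjv".
(Check on "dolphinm": → "olphinmd" → "dlphinmo" ✓)

kqvnivjjv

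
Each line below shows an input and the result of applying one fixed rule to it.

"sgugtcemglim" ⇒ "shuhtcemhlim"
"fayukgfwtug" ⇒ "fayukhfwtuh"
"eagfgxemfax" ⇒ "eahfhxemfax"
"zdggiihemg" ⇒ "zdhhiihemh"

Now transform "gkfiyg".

The pattern: replace every "g" with "h".
Doing the same to "gkfiyg": "hkfiyh".

hkfiyh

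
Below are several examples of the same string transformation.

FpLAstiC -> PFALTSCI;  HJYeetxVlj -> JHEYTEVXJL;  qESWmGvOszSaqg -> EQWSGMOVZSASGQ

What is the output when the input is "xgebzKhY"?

GXBEKZYH

Looking at the pairs, the operation is to swap each adjacent pair of characters (1↔2, 3↔4, ...), then convert every letter to uppercase.
Applying both steps to "xgebzKhY": "gxbeKzYh", then "GXBEKZYH".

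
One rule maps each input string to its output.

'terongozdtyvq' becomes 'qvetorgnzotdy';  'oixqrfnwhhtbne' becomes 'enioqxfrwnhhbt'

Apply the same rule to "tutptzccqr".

rqutptztcc

What's happening: move the last 2 characters to the front (rotate right by 2), then swap each adjacent pair of characters (1↔2, 3↔4, ...).
Working it through for "tutptzccqr": intermediate "qrtutptzcc", final "rqutptztcc".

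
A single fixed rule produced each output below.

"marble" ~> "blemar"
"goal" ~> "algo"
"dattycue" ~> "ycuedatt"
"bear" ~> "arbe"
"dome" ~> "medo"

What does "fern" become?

rnfe

Each output is the input with this applied: swap the front and back halves of the string.
Doing the same to "fern": "rnfe".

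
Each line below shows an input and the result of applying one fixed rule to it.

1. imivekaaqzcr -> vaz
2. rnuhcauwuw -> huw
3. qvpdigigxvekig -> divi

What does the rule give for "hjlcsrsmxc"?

Rule — delete the first 2 characters, then keep one character in every 3, starting at position 2 (positions 2nd, 5th, 8th, ...).
Starting from "hjlcsrsmxc": after the first operation, "lcsrsmxc"; after the second, "csc".

csc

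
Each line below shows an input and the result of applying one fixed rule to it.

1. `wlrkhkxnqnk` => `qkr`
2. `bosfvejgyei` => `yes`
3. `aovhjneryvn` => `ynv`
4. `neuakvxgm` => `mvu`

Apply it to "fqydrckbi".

Looking at the pairs, the operation is to keep one character in every 3, starting at position 3 (positions 3rd, 6th, 9th, ...), then reverse the string.
Applying both steps to "fqydrckbi": "yci", then "icy".
(Check on "wlrkhkxnqnk": → "rkq" → "qkr" ✓)

icy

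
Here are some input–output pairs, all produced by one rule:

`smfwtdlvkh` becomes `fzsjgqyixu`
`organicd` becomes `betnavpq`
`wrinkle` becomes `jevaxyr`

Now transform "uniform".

havsbez

In each case the input is transformed by: shift every letter 13 places forward in the alphabet (wrapping around) — i.e. ROT13.
On "uniform" that produces "havsbez".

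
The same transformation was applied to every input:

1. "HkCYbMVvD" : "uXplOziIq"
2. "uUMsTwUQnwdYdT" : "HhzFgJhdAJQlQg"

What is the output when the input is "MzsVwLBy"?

What's happening: flip the case of every letter, then shift every letter 13 places forward in the alphabet (wrapping around) — i.e. ROT13.
For "MzsVwLBy", step one produces "mZSvWlbY"; step two turns that into "zMFiJyoL".

zMFiJyoL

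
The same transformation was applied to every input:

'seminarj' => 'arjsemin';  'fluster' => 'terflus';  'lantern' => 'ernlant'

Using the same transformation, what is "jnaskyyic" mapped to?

Each output is the input with this applied: move the last 3 characters to the front (rotate right by 3).
"jnaskyyic" → "yicjnasky".

yicjnasky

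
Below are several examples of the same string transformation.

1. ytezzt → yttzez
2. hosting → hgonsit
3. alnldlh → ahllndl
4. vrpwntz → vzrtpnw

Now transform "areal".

alrae

What's happening: take characters alternately from the front and the back (1st, last, 2nd, 2nd-last, ...).
For "areal" the result is "alrae".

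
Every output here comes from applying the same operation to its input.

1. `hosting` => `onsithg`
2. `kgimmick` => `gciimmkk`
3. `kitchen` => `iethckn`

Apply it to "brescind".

Looking at the pairs, the operation is to take characters alternately from the front and the back (1st, last, 2nd, 2nd-last, ...), then move the first 2 characters to the end (rotate left by 2).
Working it through for "brescind": intermediate "bdrneisc", final "rneiscbd".
(Check on "kitchen": → "kniethc" → "iethckn" ✓)

rneiscbd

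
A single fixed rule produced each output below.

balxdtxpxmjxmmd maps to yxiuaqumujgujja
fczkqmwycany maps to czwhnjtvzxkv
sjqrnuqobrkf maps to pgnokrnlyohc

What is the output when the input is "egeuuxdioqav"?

The pattern: shift every letter 3 places backward in the alphabet (wrapping around).
On "egeuuxdioqav" that produces "bdbrruaflnxs".

bdbrruaflnxs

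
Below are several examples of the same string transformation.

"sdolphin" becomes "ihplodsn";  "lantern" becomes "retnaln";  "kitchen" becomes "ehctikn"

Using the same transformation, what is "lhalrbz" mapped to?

brlahlz

The rule is to reverse the string, then move the first character to the end.
On "lhalrbz": the first step gives "zbrlahl", and the second then gives "brlahlz".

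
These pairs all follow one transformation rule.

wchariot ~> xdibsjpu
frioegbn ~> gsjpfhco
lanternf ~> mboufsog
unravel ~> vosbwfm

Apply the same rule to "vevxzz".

wfwyaa

In each case the input is transformed by: shift every letter 1 place forward in the alphabet (wrapping around).
For "vevxzz" the result is "wfwyaa".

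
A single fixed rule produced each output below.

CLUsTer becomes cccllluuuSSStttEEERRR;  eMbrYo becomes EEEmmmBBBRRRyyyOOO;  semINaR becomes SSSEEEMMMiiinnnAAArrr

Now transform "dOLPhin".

Looking at the pairs, the operation is to flip the case of every letter, then repeat every character 3 times.
"dOLPhin" → "DolpHIN" → "DDDooolllpppHHHIIINNN".

DDDooolllpppHHHIIINNN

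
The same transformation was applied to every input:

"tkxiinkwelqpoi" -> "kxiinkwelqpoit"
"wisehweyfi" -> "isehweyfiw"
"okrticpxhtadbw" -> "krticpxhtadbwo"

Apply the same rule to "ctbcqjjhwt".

Each output is the input with this applied: move the first character to the end.
So "ctbcqjjhwt" becomes "tbcqjjhwtc".

tbcqjjhwtc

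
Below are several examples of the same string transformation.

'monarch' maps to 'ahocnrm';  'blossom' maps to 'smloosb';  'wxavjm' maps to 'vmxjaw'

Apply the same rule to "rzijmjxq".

mqzxijjr

The rule is to take characters alternately from the front and the back (1st, last, 2nd, 2nd-last, ...), then swap the first and last characters.
Applying both steps to "rzijmjxq": "rqzxijjm", then "mqzxijjr".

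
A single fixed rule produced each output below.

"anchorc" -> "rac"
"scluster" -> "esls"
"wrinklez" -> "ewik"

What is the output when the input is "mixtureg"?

emxu

In each case the input is transformed by: move the last 3 characters to the front (rotate right by 3), then keep every other character starting from the second (positions 2nd, 4th, 6th, ...).
For "mixtureg", step one produces "regmixtu"; step two turns that into "emxu".
(Check on "anchorc": → "orcanch" → "rac" ✓)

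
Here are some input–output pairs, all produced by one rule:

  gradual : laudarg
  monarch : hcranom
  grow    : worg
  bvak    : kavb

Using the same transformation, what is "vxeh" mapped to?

The transformation: reverse the string.
So "vxeh" becomes "hexv".

hexv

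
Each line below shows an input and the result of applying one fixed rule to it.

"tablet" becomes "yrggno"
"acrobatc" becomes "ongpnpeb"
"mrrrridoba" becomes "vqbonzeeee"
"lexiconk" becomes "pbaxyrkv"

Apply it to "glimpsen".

cfratyvz

The pattern: swap the front and back halves of the string, then shift every letter 13 places forward in the alphabet (wrapping around) — i.e. ROT13.
Applying that to "glimpsen" gives "cfratyvz".
(Check on "tablet": → "lettab" → "yrggno" ✓)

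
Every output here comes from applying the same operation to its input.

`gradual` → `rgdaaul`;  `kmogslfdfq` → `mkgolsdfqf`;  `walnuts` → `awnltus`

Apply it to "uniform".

The transformation: swap each adjacent pair of characters (1↔2, 3↔4, ...).
On "uniform" that produces "nufirom".

nufirom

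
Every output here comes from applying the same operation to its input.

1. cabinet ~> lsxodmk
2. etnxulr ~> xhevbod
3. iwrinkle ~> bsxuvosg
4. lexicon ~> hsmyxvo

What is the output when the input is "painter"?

sxdobzk

What's happening: shift every letter 10 places forward in the alphabet (wrapping around), then move the first 2 characters to the end (rotate left by 2).
For "painter", step one produces "zksxdob"; step two turns that into "sxdobzk".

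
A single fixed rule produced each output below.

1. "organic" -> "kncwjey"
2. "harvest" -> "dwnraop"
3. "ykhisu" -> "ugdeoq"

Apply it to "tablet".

pwxhap

In each case the input is transformed by: shift every letter 4 places backward in the alphabet (wrapping around).
For "tablet" the result is "pwxhap".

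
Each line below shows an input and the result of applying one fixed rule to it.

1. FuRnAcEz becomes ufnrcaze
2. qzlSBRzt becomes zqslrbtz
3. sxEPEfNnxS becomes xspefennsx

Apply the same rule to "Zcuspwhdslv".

The rule is to swap each adjacent pair of characters (1↔2, 3↔4, ...), then convert every letter to lowercase.
Applying both steps to "Zcuspwhdslv": "cZsuwpdhlsv", then "czsuwpdhlsv".

czsuwpdhlsv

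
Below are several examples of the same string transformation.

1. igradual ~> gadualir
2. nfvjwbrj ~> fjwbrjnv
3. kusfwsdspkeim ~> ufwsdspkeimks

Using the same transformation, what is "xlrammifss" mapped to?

Rule — move the first 2 characters to the end (rotate left by 2), then swap the first and last characters.
"xlrammifss" → "rammifssxl" → "lammifssxr".

lammifssxr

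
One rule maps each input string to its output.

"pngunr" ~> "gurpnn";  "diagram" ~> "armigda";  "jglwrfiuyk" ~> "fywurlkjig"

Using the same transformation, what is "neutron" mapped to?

In each case the input is transformed by: sort the characters into reverse alphabetical order, then move the last character to the front.
Working it through for "neutron": intermediate "utronne", final "eutronn".
(Check on "jglwrfiuyk": → "ywurlkjigf" → "fywurlkjig" ✓)

eutronn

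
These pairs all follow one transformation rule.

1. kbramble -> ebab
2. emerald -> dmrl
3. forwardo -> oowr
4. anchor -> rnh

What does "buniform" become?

In each case the input is transformed by: move the last character to the front, then keep every other character starting from the first (positions 1st, 3rd, 5th, ...).
Applying both steps to "buniform": "mbunifor", then "muio".

muio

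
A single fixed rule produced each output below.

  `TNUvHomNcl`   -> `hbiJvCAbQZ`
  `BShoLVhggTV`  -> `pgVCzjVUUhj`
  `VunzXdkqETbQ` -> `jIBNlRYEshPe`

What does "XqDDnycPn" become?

lErrBMQdB

The pattern: flip the case of every letter, then shift every letter 12 places backward in the alphabet (wrapping around).
Working it through for "XqDDnycPn": intermediate "xQddNYCpN", final "lErrBMQdB".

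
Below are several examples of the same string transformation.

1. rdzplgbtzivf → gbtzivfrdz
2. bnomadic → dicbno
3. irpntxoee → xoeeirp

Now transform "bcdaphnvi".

hnvibcd

Rule — move the first 3 characters to the end (rotate left by 3), then delete the first 2 characters.
"bcdaphnvi" → "aphnvibcd" → "hnvibcd".
(Check on "rdzplgbtzivf": → "plgbtzivfrdz" → "gbtzivfrdz" ✓)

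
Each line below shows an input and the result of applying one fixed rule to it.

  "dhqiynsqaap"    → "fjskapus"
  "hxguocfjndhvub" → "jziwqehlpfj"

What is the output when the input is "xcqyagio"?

Each output is the input with this applied: shift every letter 2 places forward in the alphabet (wrapping around), then delete the last 3 characters.
Applying that to "xcqyagio" gives "zesac".

zesac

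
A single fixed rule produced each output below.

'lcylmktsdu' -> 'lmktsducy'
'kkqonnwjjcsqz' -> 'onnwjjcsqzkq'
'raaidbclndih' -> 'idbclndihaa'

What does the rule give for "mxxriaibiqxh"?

riaibiqxhxx

Each output is the input with this applied: delete the first character, then move the first 2 characters to the end (rotate left by 2).
On "mxxriaibiqxh": the first step gives "xxriaibiqxh", and the second then gives "riaibiqxhxx".
(Check on "kkqonnwjjcsqz": → "kqonnwjjcsqz" → "onnwjjcsqzkq" ✓)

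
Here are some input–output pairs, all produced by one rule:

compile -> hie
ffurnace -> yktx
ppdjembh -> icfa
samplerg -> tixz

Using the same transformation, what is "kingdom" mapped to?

The rule is to keep every other character starting from the second (positions 2nd, 4th, 6th, ...), then shift every letter 7 places backward in the alphabet (wrapping around).
Applying both steps to "kingdom": "igo", then "bzh".

bzh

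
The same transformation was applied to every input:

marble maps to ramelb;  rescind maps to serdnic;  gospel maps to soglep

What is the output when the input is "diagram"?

Each output is the input with this applied: reverse the string, then move the last 3 characters to the front (rotate right by 3).
Working it through for "diagram": intermediate "margaid", final "aidmarg".

aidmarg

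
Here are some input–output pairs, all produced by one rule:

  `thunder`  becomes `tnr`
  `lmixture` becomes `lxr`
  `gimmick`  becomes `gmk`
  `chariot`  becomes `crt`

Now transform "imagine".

The transformation: keep one character in every 3, starting at position 1 (positions 1st, 4th, 7th, ...).
"imagine" → "ige".

ige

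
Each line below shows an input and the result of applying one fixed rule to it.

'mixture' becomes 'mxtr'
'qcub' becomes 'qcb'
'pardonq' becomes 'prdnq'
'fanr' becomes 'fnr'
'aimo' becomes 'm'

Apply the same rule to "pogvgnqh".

pgvgnqh

Rule — remove every vowel.
So "pogvgnqh" becomes "pgvgnqh".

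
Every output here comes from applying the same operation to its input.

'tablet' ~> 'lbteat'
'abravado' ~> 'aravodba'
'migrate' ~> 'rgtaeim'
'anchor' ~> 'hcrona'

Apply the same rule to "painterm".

The pattern: swap each adjacent pair of characters (1↔2, 3↔4, ...), then move the first 2 characters to the end (rotate left by 2).
Working it through for "painterm": intermediate "apnietmr", final "nietmrap".

nietmrap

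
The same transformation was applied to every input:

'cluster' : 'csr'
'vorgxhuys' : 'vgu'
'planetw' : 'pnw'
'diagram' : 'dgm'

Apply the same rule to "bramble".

Looking at the pairs, the operation is to keep one character in every 3, starting at position 1 (positions 1st, 4th, 7th, ...).
So "bramble" becomes "bme".

bme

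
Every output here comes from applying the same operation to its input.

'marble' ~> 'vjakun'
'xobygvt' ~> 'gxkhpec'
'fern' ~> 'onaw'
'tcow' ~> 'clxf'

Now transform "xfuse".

godbn

Each output is the input with this applied: shift every letter 9 places forward in the alphabet (wrapping around).
So "xfuse" becomes "godbn".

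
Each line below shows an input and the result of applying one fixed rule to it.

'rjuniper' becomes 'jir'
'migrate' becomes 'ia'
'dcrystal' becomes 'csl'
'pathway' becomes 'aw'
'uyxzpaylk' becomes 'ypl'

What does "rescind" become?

The rule is to keep one character in every 3, starting at position 2 (positions 2nd, 5th, 8th, ...).
On "rescind" that produces "ei".

ei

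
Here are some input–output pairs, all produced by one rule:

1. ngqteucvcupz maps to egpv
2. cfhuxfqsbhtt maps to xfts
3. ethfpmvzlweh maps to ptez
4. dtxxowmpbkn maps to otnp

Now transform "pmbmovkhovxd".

Rule — keep one character in every 3, starting at position 2 (positions 2nd, 5th, 8th, ...), then swap each adjacent pair of characters (1↔2, 3↔4, ...).
Starting from "pmbmovkhovxd": after the first operation, "mohx"; after the second, "omxh".

omxh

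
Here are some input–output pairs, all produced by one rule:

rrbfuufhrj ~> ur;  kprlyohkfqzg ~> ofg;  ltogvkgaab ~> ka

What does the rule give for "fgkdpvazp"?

vp

The transformation: keep one character in every 3, starting at position 3 (positions 3rd, 6th, 9th, ...), then delete the first character.
For "fgkdpvazp", step one produces "kvp"; step two turns that into "vp".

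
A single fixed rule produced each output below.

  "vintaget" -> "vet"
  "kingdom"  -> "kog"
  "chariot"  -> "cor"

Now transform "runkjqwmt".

rmk

The pattern: take characters alternately from the front and the back (1st, last, 2nd, 2nd-last, ...), then keep one character in every 3, starting at position 1 (positions 1st, 4th, 7th, ...).
Applying both steps to "runkjqwmt": "rtumnwkqj", then "rmk".
(Check on "vintaget": → "vtiengta" → "vet" ✓)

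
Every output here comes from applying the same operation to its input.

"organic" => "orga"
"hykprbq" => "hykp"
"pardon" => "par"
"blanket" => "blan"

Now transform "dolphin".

The pattern: delete the last 3 characters.
Doing the same to "dolphin": "dolp".

dolp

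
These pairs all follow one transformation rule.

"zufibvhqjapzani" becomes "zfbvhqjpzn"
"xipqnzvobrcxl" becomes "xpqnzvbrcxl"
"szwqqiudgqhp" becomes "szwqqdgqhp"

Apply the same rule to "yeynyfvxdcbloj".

Each output is the input with this applied: remove every vowel.
For "yeynyfvxdcbloj" the result is "yynyfvxdcblj".

yynyfvxdcblj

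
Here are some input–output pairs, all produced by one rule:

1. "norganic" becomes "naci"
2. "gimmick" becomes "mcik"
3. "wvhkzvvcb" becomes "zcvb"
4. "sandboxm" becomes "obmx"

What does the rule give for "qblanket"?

Each output is the input with this applied: swap each adjacent pair of characters (1↔2, 3↔4, ...), then keep only the last 4 characters.
So "qblanket" becomes "knte".

knte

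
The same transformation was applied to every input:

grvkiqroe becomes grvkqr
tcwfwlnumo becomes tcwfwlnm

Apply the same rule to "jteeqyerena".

jtqyrn

Rule — remove every vowel.
So "jteeqyerena" becomes "jtqyrn".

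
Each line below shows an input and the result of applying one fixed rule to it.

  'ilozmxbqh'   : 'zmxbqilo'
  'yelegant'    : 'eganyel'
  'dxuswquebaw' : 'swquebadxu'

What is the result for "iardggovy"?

dggoviar

Rule — delete the last character, then move the first 3 characters to the end (rotate left by 3).
So "iardggovy" becomes "dggoviar".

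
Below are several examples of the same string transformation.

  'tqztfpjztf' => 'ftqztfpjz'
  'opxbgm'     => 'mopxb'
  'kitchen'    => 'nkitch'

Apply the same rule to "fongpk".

kfong

The pattern: move the last 2 characters to the front (rotate right by 2), then delete the first character.
Working it through for "fongpk": intermediate "pkfong", final "kfong".
(Check on "opxbgm": → "gmopxb" → "mopxb" ✓)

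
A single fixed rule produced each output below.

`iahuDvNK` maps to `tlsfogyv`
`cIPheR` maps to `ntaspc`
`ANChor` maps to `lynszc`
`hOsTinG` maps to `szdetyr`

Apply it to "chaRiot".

nslctze

What's happening: shift every letter 11 places forward in the alphabet (wrapping around), then convert every letter to lowercase.
Doing the same to "chaRiot": "nslctze".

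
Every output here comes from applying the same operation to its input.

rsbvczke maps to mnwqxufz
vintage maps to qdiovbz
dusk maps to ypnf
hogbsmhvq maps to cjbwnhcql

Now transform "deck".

Each output is the input with this applied: shift every letter 5 places backward in the alphabet (wrapping around).
"deck" → "yzxf".

yzxf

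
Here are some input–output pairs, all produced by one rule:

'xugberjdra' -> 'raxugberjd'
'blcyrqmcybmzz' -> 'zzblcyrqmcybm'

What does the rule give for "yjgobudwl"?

wlyjgobud

The transformation: move the last 2 characters to the front (rotate right by 2).
Doing the same to "yjgobudwl": "wlyjgobud".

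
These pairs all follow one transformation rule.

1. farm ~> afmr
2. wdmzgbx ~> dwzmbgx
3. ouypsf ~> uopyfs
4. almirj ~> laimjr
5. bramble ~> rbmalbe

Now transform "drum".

rdmu

The rule is to swap each adjacent pair of characters (1↔2, 3↔4, ...).
On "drum" that produces "rdmu".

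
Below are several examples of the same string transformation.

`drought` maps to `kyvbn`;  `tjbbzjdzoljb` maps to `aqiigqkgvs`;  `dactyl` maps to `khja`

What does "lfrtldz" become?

smyas

What's happening: shift every letter 7 places forward in the alphabet (wrapping around), then delete the last 2 characters.
Applying both steps to "lfrtldz": "smyaskg", then "smyas".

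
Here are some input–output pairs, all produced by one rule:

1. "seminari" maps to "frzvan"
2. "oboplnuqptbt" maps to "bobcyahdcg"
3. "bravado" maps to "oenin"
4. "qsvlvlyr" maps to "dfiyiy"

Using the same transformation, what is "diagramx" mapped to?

In each case the input is transformed by: delete the last 2 characters, then shift every letter 13 places forward in the alphabet (wrapping around) — i.e. ROT13.
"diagramx" → "diagra" → "qvnten".

qvnten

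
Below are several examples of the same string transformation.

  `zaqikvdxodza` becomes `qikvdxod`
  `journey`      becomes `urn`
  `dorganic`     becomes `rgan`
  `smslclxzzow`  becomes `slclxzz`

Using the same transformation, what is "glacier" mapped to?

aci

In each case the input is transformed by: delete the last 2 characters, then delete the first 2 characters.
"glacier" → "glaci" → "aci".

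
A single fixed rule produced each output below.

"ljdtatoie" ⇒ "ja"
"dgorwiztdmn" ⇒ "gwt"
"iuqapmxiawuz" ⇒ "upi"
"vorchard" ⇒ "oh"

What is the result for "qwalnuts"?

Rule — keep one character in every 3, starting at position 2 (positions 2nd, 5th, 8th, ...), then delete the last character.
Starting from "qwalnuts": after the first operation, "wns"; after the second, "wn".

wn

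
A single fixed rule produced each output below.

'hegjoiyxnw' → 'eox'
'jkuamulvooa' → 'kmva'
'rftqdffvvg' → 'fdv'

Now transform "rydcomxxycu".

yoxu

The transformation: keep one character in every 3, starting at position 2 (positions 2nd, 5th, 8th, ...).
For "rydcomxxycu" the result is "yoxu".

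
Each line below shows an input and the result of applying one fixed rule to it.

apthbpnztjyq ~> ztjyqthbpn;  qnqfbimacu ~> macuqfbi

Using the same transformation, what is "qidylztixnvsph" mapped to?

xnvsphdylzti

What's happening: delete the first 2 characters, then swap the front and back halves of the string.
Applying both steps to "qidylztixnvsph": "dylztixnvsph", then "xnvsphdylzti".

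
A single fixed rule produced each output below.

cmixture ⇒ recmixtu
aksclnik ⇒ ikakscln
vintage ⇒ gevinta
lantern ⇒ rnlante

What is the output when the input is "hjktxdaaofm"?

fmhjktxdaao

Rule — move the last 2 characters to the front (rotate right by 2).
For "hjktxdaaofm" the result is "fmhjktxdaao".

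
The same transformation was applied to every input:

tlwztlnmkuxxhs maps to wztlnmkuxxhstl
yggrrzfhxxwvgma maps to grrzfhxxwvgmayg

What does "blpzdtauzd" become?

The rule is to move the first 2 characters to the end (rotate left by 2).
So "blpzdtauzd" becomes "pzdtauzdbl".

pzdtauzdbl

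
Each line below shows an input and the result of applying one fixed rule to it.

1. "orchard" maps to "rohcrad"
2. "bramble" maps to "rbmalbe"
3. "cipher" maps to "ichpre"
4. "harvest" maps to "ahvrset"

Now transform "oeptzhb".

eotphzb

The rule is to swap each adjacent pair of characters (1↔2, 3↔4, ...).
On "oeptzhb" that produces "eotphzb".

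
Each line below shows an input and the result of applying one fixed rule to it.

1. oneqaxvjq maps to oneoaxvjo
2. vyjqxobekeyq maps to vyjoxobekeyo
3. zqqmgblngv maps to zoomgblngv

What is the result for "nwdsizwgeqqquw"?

nwdsizwgeooouw

The rule is to replace every "q" with "o".
So "nwdsizwgeqqquw" becomes "nwdsizwgeooouw".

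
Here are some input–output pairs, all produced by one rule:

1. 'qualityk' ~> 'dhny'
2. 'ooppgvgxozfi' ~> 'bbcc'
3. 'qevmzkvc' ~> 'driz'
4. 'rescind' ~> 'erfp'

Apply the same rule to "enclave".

rapy

The transformation: shift every letter 13 places forward in the alphabet (wrapping around) — i.e. ROT13, then keep only the first 4 characters.
Applying both steps to "enclave": "rapynir", then "rapy".
(Check on "qualityk": → "dhnyvglx" → "dhny" ✓)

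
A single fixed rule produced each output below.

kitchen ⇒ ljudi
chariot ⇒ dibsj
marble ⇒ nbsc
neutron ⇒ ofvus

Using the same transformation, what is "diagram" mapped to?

ejbhs

In each case the input is transformed by: delete the last 2 characters, then shift every letter 1 place forward in the alphabet (wrapping around).
Starting from "diagram": after the first operation, "diagr"; after the second, "ejbhs".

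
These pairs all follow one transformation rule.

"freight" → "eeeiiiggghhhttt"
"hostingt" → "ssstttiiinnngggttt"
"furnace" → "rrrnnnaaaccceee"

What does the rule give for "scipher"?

iiippphhheeerrr

The rule is to delete the first 2 characters, then repeat every character 3 times.
"scipher" → "iiippphhheeerrr".
(Check on "furnace": → "rnace" → "rrrnnnaaaccceee" ✓)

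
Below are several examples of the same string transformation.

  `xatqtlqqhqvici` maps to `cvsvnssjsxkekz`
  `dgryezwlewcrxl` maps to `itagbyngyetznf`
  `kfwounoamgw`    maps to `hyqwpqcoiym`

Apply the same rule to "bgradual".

itcfwcnd

In each case the input is transformed by: move the first character to the end, then shift every letter 2 places forward in the alphabet (wrapping around).
"bgradual" → "gradualb" → "itcfwcnd".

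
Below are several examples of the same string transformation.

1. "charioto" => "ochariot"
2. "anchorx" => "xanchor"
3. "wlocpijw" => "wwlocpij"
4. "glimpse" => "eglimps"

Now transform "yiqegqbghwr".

ryiqegqbghw

The pattern: move the last character to the front.
Applying that to "yiqegqbghwr" gives "ryiqegqbghw".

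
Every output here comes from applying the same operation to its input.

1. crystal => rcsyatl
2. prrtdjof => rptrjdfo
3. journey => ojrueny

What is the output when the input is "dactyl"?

adtcly

The pattern: swap each adjacent pair of characters (1↔2, 3↔4, ...).
So "dactyl" becomes "adtcly".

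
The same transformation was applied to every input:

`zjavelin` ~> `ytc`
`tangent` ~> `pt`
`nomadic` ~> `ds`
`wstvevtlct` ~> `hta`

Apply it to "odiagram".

svb

Looking at the pairs, the operation is to shift every letter 11 places backward in the alphabet (wrapping around), then keep one character in every 3, starting at position 2 (positions 2nd, 5th, 8th, ...).
"odiagram" → "dsxpvgpb" → "svb".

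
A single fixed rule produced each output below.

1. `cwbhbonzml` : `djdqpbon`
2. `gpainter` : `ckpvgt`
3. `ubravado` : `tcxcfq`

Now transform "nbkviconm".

The pattern: shift every letter 2 places forward in the alphabet (wrapping around), then delete the first 2 characters.
Starting from "nbkviconm": after the first operation, "pdmxkeqpo"; after the second, "mxkeqpo".
(Check on "gpainter": → "irckpvgt" → "ckpvgt" ✓)

mxkeqpo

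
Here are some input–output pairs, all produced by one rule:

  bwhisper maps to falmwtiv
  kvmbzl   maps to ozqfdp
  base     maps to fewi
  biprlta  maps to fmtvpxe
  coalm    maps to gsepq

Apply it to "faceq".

Looking at the pairs, the operation is to shift every letter 4 places forward in the alphabet (wrapping around).
For "faceq" the result is "jegiu".

jegiu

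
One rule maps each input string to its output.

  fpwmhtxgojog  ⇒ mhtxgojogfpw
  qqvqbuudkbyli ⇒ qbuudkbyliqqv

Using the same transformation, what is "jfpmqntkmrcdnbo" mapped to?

Rule — move the first 3 characters to the end (rotate left by 3).
Doing the same to "jfpmqntkmrcdnbo": "mqntkmrcdnbojfp".

mqntkmrcdnbojfp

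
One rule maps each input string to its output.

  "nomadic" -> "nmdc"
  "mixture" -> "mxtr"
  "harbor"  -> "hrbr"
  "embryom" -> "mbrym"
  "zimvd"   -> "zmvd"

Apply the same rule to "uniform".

nfrm

Rule — remove every vowel.
Applying that to "uniform" gives "nfrm".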